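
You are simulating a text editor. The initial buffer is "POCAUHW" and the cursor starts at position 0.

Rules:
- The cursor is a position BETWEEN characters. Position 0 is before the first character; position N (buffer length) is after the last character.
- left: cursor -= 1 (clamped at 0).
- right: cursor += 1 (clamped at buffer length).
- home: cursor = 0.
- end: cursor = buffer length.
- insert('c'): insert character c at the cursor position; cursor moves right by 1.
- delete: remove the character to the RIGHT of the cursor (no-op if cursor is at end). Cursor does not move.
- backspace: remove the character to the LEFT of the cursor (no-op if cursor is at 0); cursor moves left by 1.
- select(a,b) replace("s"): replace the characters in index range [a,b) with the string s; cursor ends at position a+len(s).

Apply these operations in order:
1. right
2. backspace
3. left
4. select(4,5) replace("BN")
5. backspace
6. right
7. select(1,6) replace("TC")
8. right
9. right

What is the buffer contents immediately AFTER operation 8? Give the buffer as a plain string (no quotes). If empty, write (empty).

Answer: OTC

Derivation:
After op 1 (right): buf='POCAUHW' cursor=1
After op 2 (backspace): buf='OCAUHW' cursor=0
After op 3 (left): buf='OCAUHW' cursor=0
After op 4 (select(4,5) replace("BN")): buf='OCAUBNW' cursor=6
After op 5 (backspace): buf='OCAUBW' cursor=5
After op 6 (right): buf='OCAUBW' cursor=6
After op 7 (select(1,6) replace("TC")): buf='OTC' cursor=3
After op 8 (right): buf='OTC' cursor=3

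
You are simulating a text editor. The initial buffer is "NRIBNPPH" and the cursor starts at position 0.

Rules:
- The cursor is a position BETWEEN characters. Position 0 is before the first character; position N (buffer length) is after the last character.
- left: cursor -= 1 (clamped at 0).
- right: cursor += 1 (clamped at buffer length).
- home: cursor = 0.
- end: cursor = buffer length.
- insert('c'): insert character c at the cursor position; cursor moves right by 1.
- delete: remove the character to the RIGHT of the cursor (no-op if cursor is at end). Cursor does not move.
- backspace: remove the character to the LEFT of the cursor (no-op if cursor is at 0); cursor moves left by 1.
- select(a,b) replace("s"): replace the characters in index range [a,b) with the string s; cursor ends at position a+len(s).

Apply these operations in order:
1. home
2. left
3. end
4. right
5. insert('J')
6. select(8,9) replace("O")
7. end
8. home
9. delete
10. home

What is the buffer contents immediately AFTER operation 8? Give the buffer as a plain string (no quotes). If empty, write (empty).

After op 1 (home): buf='NRIBNPPH' cursor=0
After op 2 (left): buf='NRIBNPPH' cursor=0
After op 3 (end): buf='NRIBNPPH' cursor=8
After op 4 (right): buf='NRIBNPPH' cursor=8
After op 5 (insert('J')): buf='NRIBNPPHJ' cursor=9
After op 6 (select(8,9) replace("O")): buf='NRIBNPPHO' cursor=9
After op 7 (end): buf='NRIBNPPHO' cursor=9
After op 8 (home): buf='NRIBNPPHO' cursor=0

Answer: NRIBNPPHO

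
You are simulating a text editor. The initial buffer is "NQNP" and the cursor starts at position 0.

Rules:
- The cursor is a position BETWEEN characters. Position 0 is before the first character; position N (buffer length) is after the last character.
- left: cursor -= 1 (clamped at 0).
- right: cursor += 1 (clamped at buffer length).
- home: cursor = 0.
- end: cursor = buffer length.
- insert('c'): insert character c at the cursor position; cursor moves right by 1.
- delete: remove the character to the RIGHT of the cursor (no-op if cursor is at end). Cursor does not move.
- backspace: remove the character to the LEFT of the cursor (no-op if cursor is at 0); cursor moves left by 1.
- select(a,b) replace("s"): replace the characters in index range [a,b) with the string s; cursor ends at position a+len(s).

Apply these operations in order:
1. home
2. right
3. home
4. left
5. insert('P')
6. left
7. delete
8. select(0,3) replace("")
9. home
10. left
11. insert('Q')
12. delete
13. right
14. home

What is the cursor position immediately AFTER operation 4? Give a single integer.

Answer: 0

Derivation:
After op 1 (home): buf='NQNP' cursor=0
After op 2 (right): buf='NQNP' cursor=1
After op 3 (home): buf='NQNP' cursor=0
After op 4 (left): buf='NQNP' cursor=0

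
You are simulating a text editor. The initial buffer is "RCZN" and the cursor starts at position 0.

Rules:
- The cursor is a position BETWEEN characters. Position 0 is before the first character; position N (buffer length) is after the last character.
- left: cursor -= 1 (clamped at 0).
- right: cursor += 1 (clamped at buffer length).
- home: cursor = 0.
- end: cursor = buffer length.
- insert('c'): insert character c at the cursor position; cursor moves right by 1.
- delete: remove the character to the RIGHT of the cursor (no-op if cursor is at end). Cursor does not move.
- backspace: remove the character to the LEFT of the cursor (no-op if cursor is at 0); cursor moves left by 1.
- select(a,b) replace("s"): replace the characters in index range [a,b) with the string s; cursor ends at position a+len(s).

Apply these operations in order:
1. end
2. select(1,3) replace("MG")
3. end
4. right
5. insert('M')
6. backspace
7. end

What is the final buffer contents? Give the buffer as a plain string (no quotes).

Answer: RMGN

Derivation:
After op 1 (end): buf='RCZN' cursor=4
After op 2 (select(1,3) replace("MG")): buf='RMGN' cursor=3
After op 3 (end): buf='RMGN' cursor=4
After op 4 (right): buf='RMGN' cursor=4
After op 5 (insert('M')): buf='RMGNM' cursor=5
After op 6 (backspace): buf='RMGN' cursor=4
After op 7 (end): buf='RMGN' cursor=4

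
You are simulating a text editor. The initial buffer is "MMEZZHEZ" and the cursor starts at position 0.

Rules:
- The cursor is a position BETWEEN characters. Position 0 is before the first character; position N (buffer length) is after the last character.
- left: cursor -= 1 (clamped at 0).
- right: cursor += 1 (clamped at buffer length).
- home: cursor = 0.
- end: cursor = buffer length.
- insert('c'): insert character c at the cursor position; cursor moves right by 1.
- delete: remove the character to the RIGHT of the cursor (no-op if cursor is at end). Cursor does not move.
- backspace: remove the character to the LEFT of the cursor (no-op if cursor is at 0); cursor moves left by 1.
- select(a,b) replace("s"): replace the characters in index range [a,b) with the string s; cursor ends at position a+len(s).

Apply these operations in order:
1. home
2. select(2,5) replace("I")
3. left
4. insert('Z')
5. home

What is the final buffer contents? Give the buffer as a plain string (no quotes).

After op 1 (home): buf='MMEZZHEZ' cursor=0
After op 2 (select(2,5) replace("I")): buf='MMIHEZ' cursor=3
After op 3 (left): buf='MMIHEZ' cursor=2
After op 4 (insert('Z')): buf='MMZIHEZ' cursor=3
After op 5 (home): buf='MMZIHEZ' cursor=0

Answer: MMZIHEZ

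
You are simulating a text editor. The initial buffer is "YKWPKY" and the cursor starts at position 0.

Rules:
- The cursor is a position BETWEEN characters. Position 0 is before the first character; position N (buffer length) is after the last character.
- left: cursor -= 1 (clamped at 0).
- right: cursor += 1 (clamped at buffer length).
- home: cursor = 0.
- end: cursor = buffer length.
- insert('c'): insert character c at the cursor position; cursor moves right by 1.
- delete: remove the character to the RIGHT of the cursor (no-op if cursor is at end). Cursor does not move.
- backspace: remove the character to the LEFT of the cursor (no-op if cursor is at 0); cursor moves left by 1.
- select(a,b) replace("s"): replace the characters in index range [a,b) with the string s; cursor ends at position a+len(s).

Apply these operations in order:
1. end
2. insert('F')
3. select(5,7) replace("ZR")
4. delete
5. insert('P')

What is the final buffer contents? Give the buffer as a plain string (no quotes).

Answer: YKWPKZRP

Derivation:
After op 1 (end): buf='YKWPKY' cursor=6
After op 2 (insert('F')): buf='YKWPKYF' cursor=7
After op 3 (select(5,7) replace("ZR")): buf='YKWPKZR' cursor=7
After op 4 (delete): buf='YKWPKZR' cursor=7
After op 5 (insert('P')): buf='YKWPKZRP' cursor=8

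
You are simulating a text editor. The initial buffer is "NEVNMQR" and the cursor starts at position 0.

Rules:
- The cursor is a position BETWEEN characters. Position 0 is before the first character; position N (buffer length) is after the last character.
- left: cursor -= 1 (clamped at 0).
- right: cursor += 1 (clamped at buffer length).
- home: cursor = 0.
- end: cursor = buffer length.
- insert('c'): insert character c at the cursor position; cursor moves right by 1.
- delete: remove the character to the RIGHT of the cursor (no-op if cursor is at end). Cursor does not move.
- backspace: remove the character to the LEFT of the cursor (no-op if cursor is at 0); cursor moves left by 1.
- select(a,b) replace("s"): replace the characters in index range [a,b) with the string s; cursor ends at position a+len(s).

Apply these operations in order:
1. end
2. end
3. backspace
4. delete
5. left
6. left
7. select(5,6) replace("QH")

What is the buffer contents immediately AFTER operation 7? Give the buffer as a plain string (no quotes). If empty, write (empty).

After op 1 (end): buf='NEVNMQR' cursor=7
After op 2 (end): buf='NEVNMQR' cursor=7
After op 3 (backspace): buf='NEVNMQ' cursor=6
After op 4 (delete): buf='NEVNMQ' cursor=6
After op 5 (left): buf='NEVNMQ' cursor=5
After op 6 (left): buf='NEVNMQ' cursor=4
After op 7 (select(5,6) replace("QH")): buf='NEVNMQH' cursor=7

Answer: NEVNMQH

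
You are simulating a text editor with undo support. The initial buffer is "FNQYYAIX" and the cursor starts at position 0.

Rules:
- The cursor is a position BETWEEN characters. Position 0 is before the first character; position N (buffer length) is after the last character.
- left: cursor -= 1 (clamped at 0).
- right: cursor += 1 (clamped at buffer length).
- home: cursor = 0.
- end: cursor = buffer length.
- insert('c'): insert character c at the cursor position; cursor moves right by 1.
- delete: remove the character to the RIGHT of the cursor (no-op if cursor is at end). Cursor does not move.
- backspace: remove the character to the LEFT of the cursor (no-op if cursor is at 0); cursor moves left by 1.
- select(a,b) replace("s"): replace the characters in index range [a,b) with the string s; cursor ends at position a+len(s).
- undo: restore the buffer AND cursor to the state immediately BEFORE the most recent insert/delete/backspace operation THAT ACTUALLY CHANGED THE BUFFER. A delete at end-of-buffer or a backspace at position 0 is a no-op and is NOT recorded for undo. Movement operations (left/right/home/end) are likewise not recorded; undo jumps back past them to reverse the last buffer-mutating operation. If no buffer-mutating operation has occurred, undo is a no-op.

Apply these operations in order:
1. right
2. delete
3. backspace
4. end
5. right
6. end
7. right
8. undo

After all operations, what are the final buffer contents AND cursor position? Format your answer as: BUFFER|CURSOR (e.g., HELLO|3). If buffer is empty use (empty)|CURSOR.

Answer: FQYYAIX|1

Derivation:
After op 1 (right): buf='FNQYYAIX' cursor=1
After op 2 (delete): buf='FQYYAIX' cursor=1
After op 3 (backspace): buf='QYYAIX' cursor=0
After op 4 (end): buf='QYYAIX' cursor=6
After op 5 (right): buf='QYYAIX' cursor=6
After op 6 (end): buf='QYYAIX' cursor=6
After op 7 (right): buf='QYYAIX' cursor=6
After op 8 (undo): buf='FQYYAIX' cursor=1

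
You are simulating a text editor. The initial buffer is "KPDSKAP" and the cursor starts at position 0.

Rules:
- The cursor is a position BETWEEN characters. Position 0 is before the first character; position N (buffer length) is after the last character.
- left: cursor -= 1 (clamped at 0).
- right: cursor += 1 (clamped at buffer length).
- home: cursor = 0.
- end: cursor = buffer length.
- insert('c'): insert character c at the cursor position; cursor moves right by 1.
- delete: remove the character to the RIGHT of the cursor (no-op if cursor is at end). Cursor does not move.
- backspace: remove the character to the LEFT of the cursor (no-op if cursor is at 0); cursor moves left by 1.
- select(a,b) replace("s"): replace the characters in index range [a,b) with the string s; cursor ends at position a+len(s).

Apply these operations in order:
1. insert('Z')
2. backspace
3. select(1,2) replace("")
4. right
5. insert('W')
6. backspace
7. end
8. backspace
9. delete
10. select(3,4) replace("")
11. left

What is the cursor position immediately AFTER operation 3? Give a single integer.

Answer: 1

Derivation:
After op 1 (insert('Z')): buf='ZKPDSKAP' cursor=1
After op 2 (backspace): buf='KPDSKAP' cursor=0
After op 3 (select(1,2) replace("")): buf='KDSKAP' cursor=1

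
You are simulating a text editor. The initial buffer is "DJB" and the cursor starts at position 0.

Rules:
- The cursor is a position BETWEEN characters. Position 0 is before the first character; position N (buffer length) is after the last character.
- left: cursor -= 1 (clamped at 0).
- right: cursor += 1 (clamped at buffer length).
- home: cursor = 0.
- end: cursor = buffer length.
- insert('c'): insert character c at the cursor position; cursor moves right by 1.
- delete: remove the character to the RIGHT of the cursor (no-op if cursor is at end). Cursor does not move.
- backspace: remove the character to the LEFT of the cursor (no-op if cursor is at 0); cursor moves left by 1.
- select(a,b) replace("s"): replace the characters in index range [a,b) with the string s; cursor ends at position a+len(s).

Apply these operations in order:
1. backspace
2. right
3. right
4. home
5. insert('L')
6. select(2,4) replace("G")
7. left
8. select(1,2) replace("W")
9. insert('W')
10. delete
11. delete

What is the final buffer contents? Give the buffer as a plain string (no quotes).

Answer: LWW

Derivation:
After op 1 (backspace): buf='DJB' cursor=0
After op 2 (right): buf='DJB' cursor=1
After op 3 (right): buf='DJB' cursor=2
After op 4 (home): buf='DJB' cursor=0
After op 5 (insert('L')): buf='LDJB' cursor=1
After op 6 (select(2,4) replace("G")): buf='LDG' cursor=3
After op 7 (left): buf='LDG' cursor=2
After op 8 (select(1,2) replace("W")): buf='LWG' cursor=2
After op 9 (insert('W')): buf='LWWG' cursor=3
After op 10 (delete): buf='LWW' cursor=3
After op 11 (delete): buf='LWW' cursor=3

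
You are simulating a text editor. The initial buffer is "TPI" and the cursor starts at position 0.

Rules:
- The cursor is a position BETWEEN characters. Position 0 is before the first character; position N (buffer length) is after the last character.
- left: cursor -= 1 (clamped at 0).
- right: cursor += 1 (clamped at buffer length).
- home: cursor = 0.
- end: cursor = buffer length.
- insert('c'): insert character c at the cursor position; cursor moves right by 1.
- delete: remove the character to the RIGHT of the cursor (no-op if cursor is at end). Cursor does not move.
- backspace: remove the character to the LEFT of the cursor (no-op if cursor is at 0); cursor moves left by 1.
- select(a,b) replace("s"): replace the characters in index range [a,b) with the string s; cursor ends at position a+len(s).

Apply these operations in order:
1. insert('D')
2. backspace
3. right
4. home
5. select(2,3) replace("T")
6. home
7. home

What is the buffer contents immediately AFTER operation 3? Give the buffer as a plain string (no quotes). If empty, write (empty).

Answer: TPI

Derivation:
After op 1 (insert('D')): buf='DTPI' cursor=1
After op 2 (backspace): buf='TPI' cursor=0
After op 3 (right): buf='TPI' cursor=1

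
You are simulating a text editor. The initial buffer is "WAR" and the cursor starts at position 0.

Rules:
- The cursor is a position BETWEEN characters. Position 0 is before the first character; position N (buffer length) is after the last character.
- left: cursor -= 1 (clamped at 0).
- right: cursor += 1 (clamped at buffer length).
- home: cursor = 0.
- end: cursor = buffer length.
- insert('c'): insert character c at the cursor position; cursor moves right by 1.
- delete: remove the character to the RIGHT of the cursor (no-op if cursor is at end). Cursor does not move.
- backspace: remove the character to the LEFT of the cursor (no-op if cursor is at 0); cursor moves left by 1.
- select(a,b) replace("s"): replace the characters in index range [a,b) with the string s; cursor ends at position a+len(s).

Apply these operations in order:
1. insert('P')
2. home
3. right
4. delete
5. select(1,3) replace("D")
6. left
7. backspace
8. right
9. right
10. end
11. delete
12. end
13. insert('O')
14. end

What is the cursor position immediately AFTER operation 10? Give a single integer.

After op 1 (insert('P')): buf='PWAR' cursor=1
After op 2 (home): buf='PWAR' cursor=0
After op 3 (right): buf='PWAR' cursor=1
After op 4 (delete): buf='PAR' cursor=1
After op 5 (select(1,3) replace("D")): buf='PD' cursor=2
After op 6 (left): buf='PD' cursor=1
After op 7 (backspace): buf='D' cursor=0
After op 8 (right): buf='D' cursor=1
After op 9 (right): buf='D' cursor=1
After op 10 (end): buf='D' cursor=1

Answer: 1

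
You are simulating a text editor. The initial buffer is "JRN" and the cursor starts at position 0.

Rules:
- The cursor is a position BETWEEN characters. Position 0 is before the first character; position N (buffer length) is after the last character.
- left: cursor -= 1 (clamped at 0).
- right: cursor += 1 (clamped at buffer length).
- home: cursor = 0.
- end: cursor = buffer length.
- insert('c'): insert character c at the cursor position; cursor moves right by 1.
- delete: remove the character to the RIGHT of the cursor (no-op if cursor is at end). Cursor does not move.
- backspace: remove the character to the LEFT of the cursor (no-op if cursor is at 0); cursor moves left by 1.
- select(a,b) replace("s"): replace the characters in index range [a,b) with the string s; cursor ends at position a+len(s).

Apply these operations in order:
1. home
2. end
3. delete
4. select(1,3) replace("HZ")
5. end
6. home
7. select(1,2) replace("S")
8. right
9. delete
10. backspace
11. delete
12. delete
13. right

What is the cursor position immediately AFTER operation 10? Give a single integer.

Answer: 2

Derivation:
After op 1 (home): buf='JRN' cursor=0
After op 2 (end): buf='JRN' cursor=3
After op 3 (delete): buf='JRN' cursor=3
After op 4 (select(1,3) replace("HZ")): buf='JHZ' cursor=3
After op 5 (end): buf='JHZ' cursor=3
After op 6 (home): buf='JHZ' cursor=0
After op 7 (select(1,2) replace("S")): buf='JSZ' cursor=2
After op 8 (right): buf='JSZ' cursor=3
After op 9 (delete): buf='JSZ' cursor=3
After op 10 (backspace): buf='JS' cursor=2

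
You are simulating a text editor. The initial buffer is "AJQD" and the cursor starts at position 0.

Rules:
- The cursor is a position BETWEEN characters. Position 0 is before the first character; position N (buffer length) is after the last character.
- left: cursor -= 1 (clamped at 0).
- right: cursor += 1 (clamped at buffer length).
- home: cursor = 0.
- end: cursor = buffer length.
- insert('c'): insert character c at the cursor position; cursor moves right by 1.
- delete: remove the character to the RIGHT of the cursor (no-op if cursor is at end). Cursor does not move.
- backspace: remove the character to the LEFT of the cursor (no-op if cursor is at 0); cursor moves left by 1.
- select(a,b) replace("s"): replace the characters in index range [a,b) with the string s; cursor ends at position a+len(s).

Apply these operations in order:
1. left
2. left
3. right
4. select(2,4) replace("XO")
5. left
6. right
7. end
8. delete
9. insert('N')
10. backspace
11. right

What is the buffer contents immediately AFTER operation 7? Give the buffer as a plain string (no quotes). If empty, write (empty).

Answer: AJXO

Derivation:
After op 1 (left): buf='AJQD' cursor=0
After op 2 (left): buf='AJQD' cursor=0
After op 3 (right): buf='AJQD' cursor=1
After op 4 (select(2,4) replace("XO")): buf='AJXO' cursor=4
After op 5 (left): buf='AJXO' cursor=3
After op 6 (right): buf='AJXO' cursor=4
After op 7 (end): buf='AJXO' cursor=4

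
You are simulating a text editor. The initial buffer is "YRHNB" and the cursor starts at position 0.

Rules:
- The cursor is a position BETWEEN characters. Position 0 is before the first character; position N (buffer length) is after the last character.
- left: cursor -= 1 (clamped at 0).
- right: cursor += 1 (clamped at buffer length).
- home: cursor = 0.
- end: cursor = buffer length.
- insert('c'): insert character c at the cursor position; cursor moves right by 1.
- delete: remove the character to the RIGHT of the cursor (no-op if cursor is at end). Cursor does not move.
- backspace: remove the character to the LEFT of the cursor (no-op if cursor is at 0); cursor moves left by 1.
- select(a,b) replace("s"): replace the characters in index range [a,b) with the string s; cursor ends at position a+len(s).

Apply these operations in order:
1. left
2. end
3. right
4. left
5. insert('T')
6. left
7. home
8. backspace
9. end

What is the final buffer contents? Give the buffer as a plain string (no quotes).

After op 1 (left): buf='YRHNB' cursor=0
After op 2 (end): buf='YRHNB' cursor=5
After op 3 (right): buf='YRHNB' cursor=5
After op 4 (left): buf='YRHNB' cursor=4
After op 5 (insert('T')): buf='YRHNTB' cursor=5
After op 6 (left): buf='YRHNTB' cursor=4
After op 7 (home): buf='YRHNTB' cursor=0
After op 8 (backspace): buf='YRHNTB' cursor=0
After op 9 (end): buf='YRHNTB' cursor=6

Answer: YRHNTB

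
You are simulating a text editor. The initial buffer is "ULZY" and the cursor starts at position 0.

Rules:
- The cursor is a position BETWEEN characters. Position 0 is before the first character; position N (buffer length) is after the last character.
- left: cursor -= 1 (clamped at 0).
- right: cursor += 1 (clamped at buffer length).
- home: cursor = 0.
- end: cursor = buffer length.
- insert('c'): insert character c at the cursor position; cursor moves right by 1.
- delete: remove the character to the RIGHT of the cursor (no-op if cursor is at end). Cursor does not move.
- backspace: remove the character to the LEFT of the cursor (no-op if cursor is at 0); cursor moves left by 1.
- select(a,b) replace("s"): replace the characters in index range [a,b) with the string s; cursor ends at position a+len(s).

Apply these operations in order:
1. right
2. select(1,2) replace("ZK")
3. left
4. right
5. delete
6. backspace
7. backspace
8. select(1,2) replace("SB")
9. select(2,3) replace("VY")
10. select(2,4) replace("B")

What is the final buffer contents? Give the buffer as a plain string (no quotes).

Answer: USB

Derivation:
After op 1 (right): buf='ULZY' cursor=1
After op 2 (select(1,2) replace("ZK")): buf='UZKZY' cursor=3
After op 3 (left): buf='UZKZY' cursor=2
After op 4 (right): buf='UZKZY' cursor=3
After op 5 (delete): buf='UZKY' cursor=3
After op 6 (backspace): buf='UZY' cursor=2
After op 7 (backspace): buf='UY' cursor=1
After op 8 (select(1,2) replace("SB")): buf='USB' cursor=3
After op 9 (select(2,3) replace("VY")): buf='USVY' cursor=4
After op 10 (select(2,4) replace("B")): buf='USB' cursor=3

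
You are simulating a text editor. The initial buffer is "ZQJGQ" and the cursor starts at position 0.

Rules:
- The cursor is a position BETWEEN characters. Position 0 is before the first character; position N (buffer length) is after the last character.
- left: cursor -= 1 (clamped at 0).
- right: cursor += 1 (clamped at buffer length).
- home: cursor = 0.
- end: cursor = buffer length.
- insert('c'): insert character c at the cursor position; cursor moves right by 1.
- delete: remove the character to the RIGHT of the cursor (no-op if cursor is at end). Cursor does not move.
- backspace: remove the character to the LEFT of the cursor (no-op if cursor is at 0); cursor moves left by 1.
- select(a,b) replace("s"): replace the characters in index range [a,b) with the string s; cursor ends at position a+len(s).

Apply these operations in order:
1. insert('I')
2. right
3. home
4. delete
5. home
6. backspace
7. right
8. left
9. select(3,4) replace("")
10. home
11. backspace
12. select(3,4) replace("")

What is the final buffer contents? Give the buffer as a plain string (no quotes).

Answer: ZQJ

Derivation:
After op 1 (insert('I')): buf='IZQJGQ' cursor=1
After op 2 (right): buf='IZQJGQ' cursor=2
After op 3 (home): buf='IZQJGQ' cursor=0
After op 4 (delete): buf='ZQJGQ' cursor=0
After op 5 (home): buf='ZQJGQ' cursor=0
After op 6 (backspace): buf='ZQJGQ' cursor=0
After op 7 (right): buf='ZQJGQ' cursor=1
After op 8 (left): buf='ZQJGQ' cursor=0
After op 9 (select(3,4) replace("")): buf='ZQJQ' cursor=3
After op 10 (home): buf='ZQJQ' cursor=0
After op 11 (backspace): buf='ZQJQ' cursor=0
After op 12 (select(3,4) replace("")): buf='ZQJ' cursor=3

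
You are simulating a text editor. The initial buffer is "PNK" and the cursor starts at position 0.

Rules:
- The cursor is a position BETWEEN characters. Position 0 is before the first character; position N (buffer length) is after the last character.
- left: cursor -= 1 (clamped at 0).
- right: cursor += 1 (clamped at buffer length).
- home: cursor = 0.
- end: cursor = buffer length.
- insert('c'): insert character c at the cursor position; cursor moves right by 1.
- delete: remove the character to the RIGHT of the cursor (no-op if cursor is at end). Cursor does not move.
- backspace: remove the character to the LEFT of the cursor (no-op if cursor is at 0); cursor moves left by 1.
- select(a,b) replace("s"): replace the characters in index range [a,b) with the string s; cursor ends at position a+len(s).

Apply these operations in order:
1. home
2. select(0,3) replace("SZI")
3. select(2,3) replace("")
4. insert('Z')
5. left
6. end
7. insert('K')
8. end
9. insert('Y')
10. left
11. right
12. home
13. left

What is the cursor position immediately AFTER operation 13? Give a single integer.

Answer: 0

Derivation:
After op 1 (home): buf='PNK' cursor=0
After op 2 (select(0,3) replace("SZI")): buf='SZI' cursor=3
After op 3 (select(2,3) replace("")): buf='SZ' cursor=2
After op 4 (insert('Z')): buf='SZZ' cursor=3
After op 5 (left): buf='SZZ' cursor=2
After op 6 (end): buf='SZZ' cursor=3
After op 7 (insert('K')): buf='SZZK' cursor=4
After op 8 (end): buf='SZZK' cursor=4
After op 9 (insert('Y')): buf='SZZKY' cursor=5
After op 10 (left): buf='SZZKY' cursor=4
After op 11 (right): buf='SZZKY' cursor=5
After op 12 (home): buf='SZZKY' cursor=0
After op 13 (left): buf='SZZKY' cursor=0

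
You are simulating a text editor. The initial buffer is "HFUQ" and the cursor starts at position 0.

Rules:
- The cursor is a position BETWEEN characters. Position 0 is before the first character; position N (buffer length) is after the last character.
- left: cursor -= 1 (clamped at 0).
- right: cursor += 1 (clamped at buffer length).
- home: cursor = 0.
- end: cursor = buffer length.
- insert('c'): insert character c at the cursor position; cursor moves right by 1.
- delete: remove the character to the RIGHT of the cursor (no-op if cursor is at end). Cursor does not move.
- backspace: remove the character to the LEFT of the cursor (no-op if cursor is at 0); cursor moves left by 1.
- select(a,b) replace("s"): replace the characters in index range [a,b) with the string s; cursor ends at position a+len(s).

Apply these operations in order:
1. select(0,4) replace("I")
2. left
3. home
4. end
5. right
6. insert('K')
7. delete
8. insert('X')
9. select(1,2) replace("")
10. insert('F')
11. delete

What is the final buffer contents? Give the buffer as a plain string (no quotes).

Answer: IF

Derivation:
After op 1 (select(0,4) replace("I")): buf='I' cursor=1
After op 2 (left): buf='I' cursor=0
After op 3 (home): buf='I' cursor=0
After op 4 (end): buf='I' cursor=1
After op 5 (right): buf='I' cursor=1
After op 6 (insert('K')): buf='IK' cursor=2
After op 7 (delete): buf='IK' cursor=2
After op 8 (insert('X')): buf='IKX' cursor=3
After op 9 (select(1,2) replace("")): buf='IX' cursor=1
After op 10 (insert('F')): buf='IFX' cursor=2
After op 11 (delete): buf='IF' cursor=2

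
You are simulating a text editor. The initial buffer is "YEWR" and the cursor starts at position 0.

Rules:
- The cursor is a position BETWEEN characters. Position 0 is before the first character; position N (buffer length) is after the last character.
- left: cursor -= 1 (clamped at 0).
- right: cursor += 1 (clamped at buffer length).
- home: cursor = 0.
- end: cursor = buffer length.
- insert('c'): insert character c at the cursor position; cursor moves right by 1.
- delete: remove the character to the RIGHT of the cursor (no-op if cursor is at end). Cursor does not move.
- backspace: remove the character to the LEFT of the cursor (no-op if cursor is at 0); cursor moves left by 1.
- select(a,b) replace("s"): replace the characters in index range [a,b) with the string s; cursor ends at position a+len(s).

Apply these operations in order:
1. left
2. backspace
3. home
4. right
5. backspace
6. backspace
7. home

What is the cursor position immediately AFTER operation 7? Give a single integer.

After op 1 (left): buf='YEWR' cursor=0
After op 2 (backspace): buf='YEWR' cursor=0
After op 3 (home): buf='YEWR' cursor=0
After op 4 (right): buf='YEWR' cursor=1
After op 5 (backspace): buf='EWR' cursor=0
After op 6 (backspace): buf='EWR' cursor=0
After op 7 (home): buf='EWR' cursor=0

Answer: 0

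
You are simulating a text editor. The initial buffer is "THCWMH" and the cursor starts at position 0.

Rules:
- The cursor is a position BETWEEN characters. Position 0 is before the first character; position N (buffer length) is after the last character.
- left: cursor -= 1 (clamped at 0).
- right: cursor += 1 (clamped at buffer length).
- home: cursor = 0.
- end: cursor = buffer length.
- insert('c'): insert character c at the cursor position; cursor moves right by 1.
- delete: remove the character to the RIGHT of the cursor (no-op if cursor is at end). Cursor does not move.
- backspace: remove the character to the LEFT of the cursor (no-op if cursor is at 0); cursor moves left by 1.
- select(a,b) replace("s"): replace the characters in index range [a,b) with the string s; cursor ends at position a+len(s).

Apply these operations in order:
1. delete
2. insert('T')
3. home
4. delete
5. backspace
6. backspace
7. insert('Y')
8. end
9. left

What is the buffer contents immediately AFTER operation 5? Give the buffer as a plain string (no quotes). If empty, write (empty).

Answer: HCWMH

Derivation:
After op 1 (delete): buf='HCWMH' cursor=0
After op 2 (insert('T')): buf='THCWMH' cursor=1
After op 3 (home): buf='THCWMH' cursor=0
After op 4 (delete): buf='HCWMH' cursor=0
After op 5 (backspace): buf='HCWMH' cursor=0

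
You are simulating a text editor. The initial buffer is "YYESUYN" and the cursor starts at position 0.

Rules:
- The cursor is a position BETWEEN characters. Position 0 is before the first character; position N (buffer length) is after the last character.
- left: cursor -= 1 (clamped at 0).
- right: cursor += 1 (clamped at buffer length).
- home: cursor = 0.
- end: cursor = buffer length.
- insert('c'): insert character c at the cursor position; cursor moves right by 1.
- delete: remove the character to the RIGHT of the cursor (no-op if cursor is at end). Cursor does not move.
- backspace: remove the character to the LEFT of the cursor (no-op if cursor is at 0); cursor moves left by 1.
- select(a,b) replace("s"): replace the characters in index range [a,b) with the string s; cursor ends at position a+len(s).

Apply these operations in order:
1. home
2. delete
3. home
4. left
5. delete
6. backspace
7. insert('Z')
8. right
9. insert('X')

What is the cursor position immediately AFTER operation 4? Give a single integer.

Answer: 0

Derivation:
After op 1 (home): buf='YYESUYN' cursor=0
After op 2 (delete): buf='YESUYN' cursor=0
After op 3 (home): buf='YESUYN' cursor=0
After op 4 (left): buf='YESUYN' cursor=0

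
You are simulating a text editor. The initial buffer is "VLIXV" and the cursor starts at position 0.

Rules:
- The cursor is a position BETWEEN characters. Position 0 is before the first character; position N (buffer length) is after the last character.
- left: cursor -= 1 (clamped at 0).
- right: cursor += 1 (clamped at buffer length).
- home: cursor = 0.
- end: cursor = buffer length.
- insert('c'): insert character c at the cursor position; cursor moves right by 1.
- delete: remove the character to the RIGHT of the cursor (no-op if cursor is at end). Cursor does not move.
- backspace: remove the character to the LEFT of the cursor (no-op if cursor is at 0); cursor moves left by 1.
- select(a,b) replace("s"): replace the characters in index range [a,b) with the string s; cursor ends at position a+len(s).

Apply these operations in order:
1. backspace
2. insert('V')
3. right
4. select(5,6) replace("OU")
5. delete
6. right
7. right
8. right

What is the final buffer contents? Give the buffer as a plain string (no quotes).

After op 1 (backspace): buf='VLIXV' cursor=0
After op 2 (insert('V')): buf='VVLIXV' cursor=1
After op 3 (right): buf='VVLIXV' cursor=2
After op 4 (select(5,6) replace("OU")): buf='VVLIXOU' cursor=7
After op 5 (delete): buf='VVLIXOU' cursor=7
After op 6 (right): buf='VVLIXOU' cursor=7
After op 7 (right): buf='VVLIXOU' cursor=7
After op 8 (right): buf='VVLIXOU' cursor=7

Answer: VVLIXOU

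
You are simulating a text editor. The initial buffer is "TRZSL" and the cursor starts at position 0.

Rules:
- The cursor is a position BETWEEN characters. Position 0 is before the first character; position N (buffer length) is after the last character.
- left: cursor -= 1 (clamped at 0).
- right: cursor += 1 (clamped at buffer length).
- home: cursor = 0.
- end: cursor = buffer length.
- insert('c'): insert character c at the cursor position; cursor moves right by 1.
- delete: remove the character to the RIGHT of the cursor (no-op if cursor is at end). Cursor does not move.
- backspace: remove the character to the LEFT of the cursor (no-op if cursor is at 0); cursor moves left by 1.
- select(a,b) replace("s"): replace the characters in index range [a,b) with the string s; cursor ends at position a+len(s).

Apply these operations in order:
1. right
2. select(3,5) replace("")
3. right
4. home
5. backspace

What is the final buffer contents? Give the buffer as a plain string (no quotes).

Answer: TRZ

Derivation:
After op 1 (right): buf='TRZSL' cursor=1
After op 2 (select(3,5) replace("")): buf='TRZ' cursor=3
After op 3 (right): buf='TRZ' cursor=3
After op 4 (home): buf='TRZ' cursor=0
After op 5 (backspace): buf='TRZ' cursor=0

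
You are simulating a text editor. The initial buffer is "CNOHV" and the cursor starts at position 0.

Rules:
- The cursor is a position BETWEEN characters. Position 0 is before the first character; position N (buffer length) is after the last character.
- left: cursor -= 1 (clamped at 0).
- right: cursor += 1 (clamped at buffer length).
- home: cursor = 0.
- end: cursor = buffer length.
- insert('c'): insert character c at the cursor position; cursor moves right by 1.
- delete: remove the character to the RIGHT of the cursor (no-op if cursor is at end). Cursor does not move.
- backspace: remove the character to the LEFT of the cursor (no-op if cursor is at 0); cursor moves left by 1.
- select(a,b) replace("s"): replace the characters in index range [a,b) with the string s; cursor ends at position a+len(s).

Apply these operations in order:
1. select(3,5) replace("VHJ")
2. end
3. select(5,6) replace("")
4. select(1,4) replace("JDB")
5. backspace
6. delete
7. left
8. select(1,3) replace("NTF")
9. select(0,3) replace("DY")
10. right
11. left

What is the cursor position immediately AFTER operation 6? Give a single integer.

After op 1 (select(3,5) replace("VHJ")): buf='CNOVHJ' cursor=6
After op 2 (end): buf='CNOVHJ' cursor=6
After op 3 (select(5,6) replace("")): buf='CNOVH' cursor=5
After op 4 (select(1,4) replace("JDB")): buf='CJDBH' cursor=4
After op 5 (backspace): buf='CJDH' cursor=3
After op 6 (delete): buf='CJD' cursor=3

Answer: 3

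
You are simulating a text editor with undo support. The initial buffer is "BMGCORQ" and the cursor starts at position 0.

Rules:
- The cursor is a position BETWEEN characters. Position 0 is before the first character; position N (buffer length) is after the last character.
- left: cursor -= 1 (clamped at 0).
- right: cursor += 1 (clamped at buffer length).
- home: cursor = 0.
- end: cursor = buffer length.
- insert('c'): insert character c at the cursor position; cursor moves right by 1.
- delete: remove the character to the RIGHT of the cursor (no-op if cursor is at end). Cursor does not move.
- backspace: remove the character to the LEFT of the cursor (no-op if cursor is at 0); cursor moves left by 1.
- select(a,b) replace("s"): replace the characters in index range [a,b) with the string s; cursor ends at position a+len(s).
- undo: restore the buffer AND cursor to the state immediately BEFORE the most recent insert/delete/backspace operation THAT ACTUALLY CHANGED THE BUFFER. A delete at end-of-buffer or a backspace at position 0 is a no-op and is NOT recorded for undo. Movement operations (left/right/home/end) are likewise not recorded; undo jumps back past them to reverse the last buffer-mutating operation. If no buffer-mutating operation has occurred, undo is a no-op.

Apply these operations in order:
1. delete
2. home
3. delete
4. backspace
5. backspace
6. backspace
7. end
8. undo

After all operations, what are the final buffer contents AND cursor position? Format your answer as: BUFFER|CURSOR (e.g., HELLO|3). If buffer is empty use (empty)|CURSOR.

After op 1 (delete): buf='MGCORQ' cursor=0
After op 2 (home): buf='MGCORQ' cursor=0
After op 3 (delete): buf='GCORQ' cursor=0
After op 4 (backspace): buf='GCORQ' cursor=0
After op 5 (backspace): buf='GCORQ' cursor=0
After op 6 (backspace): buf='GCORQ' cursor=0
After op 7 (end): buf='GCORQ' cursor=5
After op 8 (undo): buf='MGCORQ' cursor=0

Answer: MGCORQ|0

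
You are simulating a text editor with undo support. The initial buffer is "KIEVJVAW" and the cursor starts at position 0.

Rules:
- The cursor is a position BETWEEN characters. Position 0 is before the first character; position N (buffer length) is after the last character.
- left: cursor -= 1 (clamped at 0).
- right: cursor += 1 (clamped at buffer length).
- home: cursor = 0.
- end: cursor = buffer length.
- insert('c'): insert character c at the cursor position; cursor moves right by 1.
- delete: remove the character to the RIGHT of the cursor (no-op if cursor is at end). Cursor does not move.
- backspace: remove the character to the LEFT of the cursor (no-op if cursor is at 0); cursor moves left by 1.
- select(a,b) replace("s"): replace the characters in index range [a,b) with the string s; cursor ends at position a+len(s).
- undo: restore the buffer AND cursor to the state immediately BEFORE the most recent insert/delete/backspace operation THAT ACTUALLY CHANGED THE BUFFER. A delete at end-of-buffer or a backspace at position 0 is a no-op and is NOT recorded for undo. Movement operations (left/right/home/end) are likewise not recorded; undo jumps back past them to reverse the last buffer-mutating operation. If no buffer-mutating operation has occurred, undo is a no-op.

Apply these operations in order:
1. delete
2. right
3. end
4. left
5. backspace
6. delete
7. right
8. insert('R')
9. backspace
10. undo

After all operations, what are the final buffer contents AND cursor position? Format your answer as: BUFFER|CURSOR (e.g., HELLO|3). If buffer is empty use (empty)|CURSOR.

Answer: IEVJVR|6

Derivation:
After op 1 (delete): buf='IEVJVAW' cursor=0
After op 2 (right): buf='IEVJVAW' cursor=1
After op 3 (end): buf='IEVJVAW' cursor=7
After op 4 (left): buf='IEVJVAW' cursor=6
After op 5 (backspace): buf='IEVJVW' cursor=5
After op 6 (delete): buf='IEVJV' cursor=5
After op 7 (right): buf='IEVJV' cursor=5
After op 8 (insert('R')): buf='IEVJVR' cursor=6
After op 9 (backspace): buf='IEVJV' cursor=5
After op 10 (undo): buf='IEVJVR' cursor=6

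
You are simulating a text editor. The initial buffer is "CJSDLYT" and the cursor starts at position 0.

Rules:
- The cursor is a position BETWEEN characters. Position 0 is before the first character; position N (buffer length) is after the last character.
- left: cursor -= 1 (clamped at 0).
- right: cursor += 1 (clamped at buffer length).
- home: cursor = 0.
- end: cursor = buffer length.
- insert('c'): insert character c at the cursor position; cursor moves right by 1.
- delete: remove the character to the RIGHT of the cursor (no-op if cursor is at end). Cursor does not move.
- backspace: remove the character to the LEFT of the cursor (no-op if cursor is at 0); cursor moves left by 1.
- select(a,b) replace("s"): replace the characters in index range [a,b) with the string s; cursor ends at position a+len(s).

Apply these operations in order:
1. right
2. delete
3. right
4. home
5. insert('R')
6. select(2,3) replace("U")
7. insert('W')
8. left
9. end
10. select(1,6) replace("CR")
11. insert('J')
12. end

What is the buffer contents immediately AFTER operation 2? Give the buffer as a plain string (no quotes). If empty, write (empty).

Answer: CSDLYT

Derivation:
After op 1 (right): buf='CJSDLYT' cursor=1
After op 2 (delete): buf='CSDLYT' cursor=1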